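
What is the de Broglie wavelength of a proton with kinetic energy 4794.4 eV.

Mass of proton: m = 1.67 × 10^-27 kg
4.14 × 10^-13 m

Using λ = h/√(2mKE):

First convert KE to Joules: KE = 4794.4 eV = 7.681 × 10^-16 J

λ = h/√(2mKE)
λ = (6.626 × 10^-34 J·s) / √(2 × 1.67 × 10^-27 kg × 7.681 × 10^-16 J)
λ = 4.14 × 10^-13 m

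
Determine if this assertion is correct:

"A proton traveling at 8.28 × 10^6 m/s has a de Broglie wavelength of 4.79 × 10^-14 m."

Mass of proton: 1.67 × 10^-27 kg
True

The claim is correct.

Using λ = h/(mv):
λ = (6.626 × 10^-34 J·s) / (1.67 × 10^-27 kg × 8.28 × 10^6 m/s)
λ = 4.79 × 10^-14 m

This matches the claimed value.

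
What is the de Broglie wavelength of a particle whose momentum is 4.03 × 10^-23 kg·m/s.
1.64 × 10^-11 m

Using the de Broglie relation λ = h/p:

λ = h/p
λ = (6.626 × 10^-34 J·s) / (4.03 × 10^-23 kg·m/s)
λ = 1.64 × 10^-11 m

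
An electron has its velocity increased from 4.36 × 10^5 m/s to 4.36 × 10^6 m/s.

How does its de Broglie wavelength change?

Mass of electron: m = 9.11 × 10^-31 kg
The wavelength decreases by a factor of 10.

Using λ = h/(mv):

Initial wavelength: λ₁ = h/(mv₁) = 1.67 × 10^-9 m
Final wavelength: λ₂ = h/(mv₂) = 1.67 × 10^-10 m

Since λ ∝ 1/v, when velocity increases by a factor of 10, the wavelength decreases by a factor of 10.

λ₂/λ₁ = v₁/v₂ = 1/10

The wavelength decreases by a factor of 10.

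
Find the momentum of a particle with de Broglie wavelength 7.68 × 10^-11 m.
8.63 × 10^-24 kg·m/s

From the de Broglie relation λ = h/p, we solve for p:

p = h/λ
p = (6.626 × 10^-34 J·s) / (7.68 × 10^-11 m)
p = 8.63 × 10^-24 kg·m/s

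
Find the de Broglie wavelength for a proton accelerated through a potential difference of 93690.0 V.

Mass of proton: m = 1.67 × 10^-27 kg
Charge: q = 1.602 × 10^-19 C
9.36 × 10^-14 m

When a particle is accelerated through voltage V, it gains kinetic energy KE = qV.

The de Broglie wavelength is then λ = h/√(2mqV):

λ = h/√(2mqV)
λ = (6.626 × 10^-34 J·s) / √(2 × 1.67 × 10^-27 kg × 1.602 × 10^-19 C × 93690.0 V)
λ = 9.36 × 10^-14 m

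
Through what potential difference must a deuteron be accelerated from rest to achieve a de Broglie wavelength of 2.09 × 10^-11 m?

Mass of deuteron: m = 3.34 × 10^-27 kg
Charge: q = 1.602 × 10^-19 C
9.39 × 10^-1 V

From λ = h/√(2mqV), we solve for V:

λ² = h²/(2mqV)
V = h²/(2mqλ²)
V = (6.626 × 10^-34 J·s)² / (2 × 3.34 × 10^-27 kg × 1.602 × 10^-19 C × (2.09 × 10^-11 m)²)
V = 9.39 × 10^-1 V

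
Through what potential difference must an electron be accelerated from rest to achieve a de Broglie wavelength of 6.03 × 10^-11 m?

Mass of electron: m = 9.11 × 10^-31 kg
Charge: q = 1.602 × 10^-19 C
414 V

From λ = h/√(2mqV), we solve for V:

λ² = h²/(2mqV)
V = h²/(2mqλ²)
V = (6.626 × 10^-34 J·s)² / (2 × 9.11 × 10^-31 kg × 1.602 × 10^-19 C × (6.03 × 10^-11 m)²)
V = 414 V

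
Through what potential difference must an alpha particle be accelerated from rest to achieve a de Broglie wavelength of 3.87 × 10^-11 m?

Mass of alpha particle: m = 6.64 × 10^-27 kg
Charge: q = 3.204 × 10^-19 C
6.89 × 10^-2 V

From λ = h/√(2mqV), we solve for V:

λ² = h²/(2mqV)
V = h²/(2mqλ²)
V = (6.626 × 10^-34 J·s)² / (2 × 6.64 × 10^-27 kg × 3.204 × 10^-19 C × (3.87 × 10^-11 m)²)
V = 6.89 × 10^-2 V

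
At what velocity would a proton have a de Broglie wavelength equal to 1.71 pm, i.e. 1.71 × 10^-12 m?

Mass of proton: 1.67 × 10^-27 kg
2.32 × 10^5 m/s

From λ = h/(mv), solve for v:

v = h/(mλ)
v = (6.626 × 10^-34 J·s) / (1.67 × 10^-27 kg × 1.71 × 10^-12 m)
v = 2.32 × 10^5 m/s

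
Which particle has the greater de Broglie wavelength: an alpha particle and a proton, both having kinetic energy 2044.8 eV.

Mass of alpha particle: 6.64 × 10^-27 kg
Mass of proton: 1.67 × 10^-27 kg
The proton has the longer wavelength.

Using λ = h/√(2mKE):

For alpha particle: λ₁ = h/√(2m₁KE) = 3.18 × 10^-13 m
For proton: λ₂ = h/√(2m₂KE) = 6.33 × 10^-13 m

Since λ ∝ 1/√m at constant kinetic energy, the lighter particle has the longer wavelength.

The proton has the longer de Broglie wavelength.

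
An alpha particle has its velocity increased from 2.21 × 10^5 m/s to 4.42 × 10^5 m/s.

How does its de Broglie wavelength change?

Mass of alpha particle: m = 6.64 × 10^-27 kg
The wavelength decreases by a factor of 2.

Using λ = h/(mv):

Initial wavelength: λ₁ = h/(mv₁) = 4.52 × 10^-13 m
Final wavelength: λ₂ = h/(mv₂) = 2.26 × 10^-13 m

Since λ ∝ 1/v, when velocity increases by a factor of 2, the wavelength decreases by a factor of 2.

λ₂/λ₁ = v₁/v₂ = 1/2

The wavelength decreases by a factor of 2.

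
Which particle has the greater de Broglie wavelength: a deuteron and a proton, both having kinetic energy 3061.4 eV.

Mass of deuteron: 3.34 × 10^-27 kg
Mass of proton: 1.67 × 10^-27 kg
The proton has the longer wavelength.

Using λ = h/√(2mKE):

For deuteron: λ₁ = h/√(2m₁KE) = 3.66 × 10^-13 m
For proton: λ₂ = h/√(2m₂KE) = 5.18 × 10^-13 m

Since λ ∝ 1/√m at constant kinetic energy, the lighter particle has the longer wavelength.

The proton has the longer de Broglie wavelength.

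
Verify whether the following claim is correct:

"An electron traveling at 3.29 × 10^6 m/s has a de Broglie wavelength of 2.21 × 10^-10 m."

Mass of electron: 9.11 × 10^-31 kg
True

The claim is correct.

Using λ = h/(mv):
λ = (6.626 × 10^-34 J·s) / (9.11 × 10^-31 kg × 3.29 × 10^6 m/s)
λ = 2.21 × 10^-10 m

This matches the claimed value.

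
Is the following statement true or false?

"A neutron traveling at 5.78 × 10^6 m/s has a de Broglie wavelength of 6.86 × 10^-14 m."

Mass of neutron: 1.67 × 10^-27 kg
True

The claim is correct.

Using λ = h/(mv):
λ = (6.626 × 10^-34 J·s) / (1.67 × 10^-27 kg × 5.78 × 10^6 m/s)
λ = 6.86 × 10^-14 m

This matches the claimed value.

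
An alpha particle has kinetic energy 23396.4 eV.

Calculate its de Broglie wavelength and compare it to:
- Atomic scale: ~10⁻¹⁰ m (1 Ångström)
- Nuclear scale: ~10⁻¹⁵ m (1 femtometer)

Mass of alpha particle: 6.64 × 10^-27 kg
λ = 9.39 × 10^-14 m, which is between nuclear and atomic scales.

Using λ = h/√(2mKE):

KE = 23396.4 eV = 3.749 × 10^-15 J

λ = h/√(2mKE)
λ = (6.626 × 10^-34 J·s) / √(2 × 6.64 × 10^-27 kg × 3.749 × 10^-15 J)
λ = 9.39 × 10^-14 m

Comparison:
- Atomic scale (10⁻¹⁰ m): λ is 0.00094× this size
- Nuclear scale (10⁻¹⁵ m): λ is 94× this size

The wavelength is between nuclear and atomic scales.

This wavelength is appropriate for probing atomic structure but too large for nuclear physics experiments.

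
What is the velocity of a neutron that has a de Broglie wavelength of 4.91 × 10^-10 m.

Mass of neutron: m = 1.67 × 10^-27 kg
8.08 × 10^2 m/s

From the de Broglie relation λ = h/(mv), we solve for v:

v = h/(mλ)
v = (6.626 × 10^-34 J·s) / (1.67 × 10^-27 kg × 4.91 × 10^-10 m)
v = 8.08 × 10^2 m/s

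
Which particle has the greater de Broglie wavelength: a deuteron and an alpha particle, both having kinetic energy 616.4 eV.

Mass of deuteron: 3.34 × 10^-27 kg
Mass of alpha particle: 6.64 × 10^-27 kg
The deuteron has the longer wavelength.

Using λ = h/√(2mKE):

For deuteron: λ₁ = h/√(2m₁KE) = 8.16 × 10^-13 m
For alpha particle: λ₂ = h/√(2m₂KE) = 5.79 × 10^-13 m

Since λ ∝ 1/√m at constant kinetic energy, the lighter particle has the longer wavelength.

The deuteron has the longer de Broglie wavelength.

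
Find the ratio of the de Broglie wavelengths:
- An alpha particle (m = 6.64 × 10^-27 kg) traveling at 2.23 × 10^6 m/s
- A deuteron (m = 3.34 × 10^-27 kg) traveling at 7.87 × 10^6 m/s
λ₁/λ₂ = 1.78

Using λ = h/(mv):

λ₁ = h/(m₁v₁) = 4.47 × 10^-14 m
λ₂ = h/(m₂v₂) = 2.52 × 10^-14 m

Ratio λ₁/λ₂ = (m₂v₂)/(m₁v₁)
         = (3.34 × 10^-27 kg × 7.87 × 10^6 m/s) / (6.64 × 10^-27 kg × 2.23 × 10^6 m/s)
         = 1.78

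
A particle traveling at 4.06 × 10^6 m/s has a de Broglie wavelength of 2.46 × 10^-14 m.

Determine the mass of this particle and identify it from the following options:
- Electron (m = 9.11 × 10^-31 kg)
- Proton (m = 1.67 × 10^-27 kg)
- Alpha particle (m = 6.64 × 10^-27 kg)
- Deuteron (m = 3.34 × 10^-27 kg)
The particle is an alpha particle.

From λ = h/(mv), solve for mass:

m = h/(λv)
m = (6.626 × 10^-34 J·s) / (2.46 × 10^-14 m × 4.06 × 10^6 m/s)
m = 6.63 × 10^-27 kg

Comparing with the listed masses, this is closest to an alpha particle.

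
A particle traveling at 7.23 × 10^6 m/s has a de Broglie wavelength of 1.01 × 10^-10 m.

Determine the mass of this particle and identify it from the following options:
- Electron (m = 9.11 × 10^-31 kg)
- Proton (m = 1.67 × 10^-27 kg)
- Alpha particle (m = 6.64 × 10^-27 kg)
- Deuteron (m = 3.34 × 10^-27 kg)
The particle is an electron.

From λ = h/(mv), solve for mass:

m = h/(λv)
m = (6.626 × 10^-34 J·s) / (1.01 × 10^-10 m × 7.23 × 10^6 m/s)
m = 9.07 × 10^-31 kg

Comparing with the listed masses, this is closest to an electron.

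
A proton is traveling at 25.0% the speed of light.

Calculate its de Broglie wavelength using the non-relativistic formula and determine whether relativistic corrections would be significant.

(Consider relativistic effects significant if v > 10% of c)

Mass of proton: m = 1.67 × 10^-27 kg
Yes, relativistic corrections are needed.

Using the non-relativistic de Broglie formula λ = h/(mv):

v = 25.0% × c = 7.495 × 10^7 m/s

λ = h/(mv)
λ = (6.626 × 10^-34 J·s) / (1.67 × 10^-27 kg × 7.495 × 10^7 m/s)
λ = 5.29 × 10^-15 m

Since v = 25.0% of c > 10% of c, relativistic corrections ARE significant and the actual wavelength would differ from this non-relativistic estimate.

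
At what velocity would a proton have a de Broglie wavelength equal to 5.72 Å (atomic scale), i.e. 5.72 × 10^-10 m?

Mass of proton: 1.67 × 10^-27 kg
6.94 × 10^2 m/s

From λ = h/(mv), solve for v:

v = h/(mλ)
v = (6.626 × 10^-34 J·s) / (1.67 × 10^-27 kg × 5.72 × 10^-10 m)
v = 6.94 × 10^2 m/s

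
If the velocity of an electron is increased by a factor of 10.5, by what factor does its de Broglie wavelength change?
The wavelength decreases by a factor of 10.5.

From λ = h/(mv), the wavelength is inversely proportional to velocity:

λ ∝ 1/v

If v → 10.5v, then λ → λ/10.5

When velocity is increased by a factor of 10.5, the wavelength decreases by a factor of 10.5.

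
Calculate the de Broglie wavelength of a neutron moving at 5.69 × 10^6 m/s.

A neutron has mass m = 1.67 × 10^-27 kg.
6.97 × 10^-14 m

Using the de Broglie relation λ = h/(mv):

λ = h/(mv)
λ = (6.626 × 10^-34 J·s) / (1.67 × 10^-27 kg × 5.69 × 10^6 m/s)
λ = 6.97 × 10^-14 m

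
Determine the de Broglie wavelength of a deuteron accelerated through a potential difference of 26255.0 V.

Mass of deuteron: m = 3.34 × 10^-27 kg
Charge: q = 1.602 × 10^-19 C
1.25 × 10^-13 m

When a particle is accelerated through voltage V, it gains kinetic energy KE = qV.

The de Broglie wavelength is then λ = h/√(2mqV):

λ = h/√(2mqV)
λ = (6.626 × 10^-34 J·s) / √(2 × 3.34 × 10^-27 kg × 1.602 × 10^-19 C × 26255.0 V)
λ = 1.25 × 10^-13 m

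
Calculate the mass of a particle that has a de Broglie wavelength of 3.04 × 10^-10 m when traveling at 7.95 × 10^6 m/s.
2.74 × 10^-31 kg

From the de Broglie relation λ = h/(mv), we solve for m:

m = h/(λv)
m = (6.626 × 10^-34 J·s) / (3.04 × 10^-10 m × 7.95 × 10^6 m/s)
m = 2.74 × 10^-31 kg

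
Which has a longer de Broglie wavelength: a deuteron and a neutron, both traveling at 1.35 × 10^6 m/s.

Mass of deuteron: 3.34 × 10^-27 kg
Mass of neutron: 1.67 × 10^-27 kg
The neutron has the longer wavelength.

Using λ = h/(mv), since both particles have the same velocity, the wavelength depends only on mass.

For deuteron: λ₁ = h/(m₁v) = 1.47 × 10^-13 m
For neutron: λ₂ = h/(m₂v) = 2.94 × 10^-13 m

Since λ ∝ 1/m at constant velocity, the lighter particle has the longer wavelength.

The neutron has the longer de Broglie wavelength.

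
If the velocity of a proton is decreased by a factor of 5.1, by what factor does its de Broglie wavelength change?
The wavelength increases by a factor of 5.1.

From λ = h/(mv), the wavelength is inversely proportional to velocity:

λ ∝ 1/v

If v → v/5.1, then λ → 5.1λ

When velocity is decreased by a factor of 5.1, the wavelength increases by a factor of 5.1.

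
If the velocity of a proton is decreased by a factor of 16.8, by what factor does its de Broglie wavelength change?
The wavelength increases by a factor of 16.8.

From λ = h/(mv), the wavelength is inversely proportional to velocity:

λ ∝ 1/v

If v → v/16.8, then λ → 16.8λ

When velocity is decreased by a factor of 16.8, the wavelength increases by a factor of 16.8.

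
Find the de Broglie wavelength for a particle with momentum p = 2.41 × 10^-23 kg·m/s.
2.75 × 10^-11 m

Using the de Broglie relation λ = h/p:

λ = h/p
λ = (6.626 × 10^-34 J·s) / (2.41 × 10^-23 kg·m/s)
λ = 2.75 × 10^-11 m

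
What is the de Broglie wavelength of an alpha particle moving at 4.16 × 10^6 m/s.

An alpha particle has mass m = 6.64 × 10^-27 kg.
2.40 × 10^-14 m

Using the de Broglie relation λ = h/(mv):

λ = h/(mv)
λ = (6.626 × 10^-34 J·s) / (6.64 × 10^-27 kg × 4.16 × 10^6 m/s)
λ = 2.40 × 10^-14 m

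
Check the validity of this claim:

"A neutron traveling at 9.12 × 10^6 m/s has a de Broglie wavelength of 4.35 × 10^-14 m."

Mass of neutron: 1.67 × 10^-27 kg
True

The claim is correct.

Using λ = h/(mv):
λ = (6.626 × 10^-34 J·s) / (1.67 × 10^-27 kg × 9.12 × 10^6 m/s)
λ = 4.35 × 10^-14 m

This matches the claimed value.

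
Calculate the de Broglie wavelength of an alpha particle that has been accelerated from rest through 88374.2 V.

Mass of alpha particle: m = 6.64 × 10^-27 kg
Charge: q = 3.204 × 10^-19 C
3.42 × 10^-14 m

When a particle is accelerated through voltage V, it gains kinetic energy KE = qV.

The de Broglie wavelength is then λ = h/√(2mqV):

λ = h/√(2mqV)
λ = (6.626 × 10^-34 J·s) / √(2 × 6.64 × 10^-27 kg × 3.204 × 10^-19 C × 88374.2 V)
λ = 3.42 × 10^-14 m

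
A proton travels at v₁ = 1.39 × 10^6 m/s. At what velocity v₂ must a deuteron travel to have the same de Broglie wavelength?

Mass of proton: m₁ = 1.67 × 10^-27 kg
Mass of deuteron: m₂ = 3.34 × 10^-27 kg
v₂ = 6.95 × 10^5 m/s

For equal de Broglie wavelengths: λ₁ = λ₂

h/(m₁v₁) = h/(m₂v₂)
m₁v₁ = m₂v₂
v₂ = v₁ · (m₁/m₂)

v₂ = 1.39 × 10^6 m/s × (1.67 × 10^-27 kg / 3.34 × 10^-27 kg)
v₂ = 6.95 × 10^5 m/s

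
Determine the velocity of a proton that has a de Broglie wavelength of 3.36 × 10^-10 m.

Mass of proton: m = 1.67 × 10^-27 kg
1.18 × 10^3 m/s

From the de Broglie relation λ = h/(mv), we solve for v:

v = h/(mλ)
v = (6.626 × 10^-34 J·s) / (1.67 × 10^-27 kg × 3.36 × 10^-10 m)
v = 1.18 × 10^3 m/s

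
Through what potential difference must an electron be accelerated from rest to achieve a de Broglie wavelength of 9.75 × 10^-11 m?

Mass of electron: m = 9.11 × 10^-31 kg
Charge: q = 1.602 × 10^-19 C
158 V

From λ = h/√(2mqV), we solve for V:

λ² = h²/(2mqV)
V = h²/(2mqλ²)
V = (6.626 × 10^-34 J·s)² / (2 × 9.11 × 10^-31 kg × 1.602 × 10^-19 C × (9.75 × 10^-11 m)²)
V = 158 V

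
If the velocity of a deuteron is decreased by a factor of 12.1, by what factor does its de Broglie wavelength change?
The wavelength increases by a factor of 12.1.

From λ = h/(mv), the wavelength is inversely proportional to velocity:

λ ∝ 1/v

If v → v/12.1, then λ → 12.1λ

When velocity is decreased by a factor of 12.1, the wavelength increases by a factor of 12.1.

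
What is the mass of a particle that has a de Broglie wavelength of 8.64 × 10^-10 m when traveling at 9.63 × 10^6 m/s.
7.96 × 10^-32 kg

From the de Broglie relation λ = h/(mv), we solve for m:

m = h/(λv)
m = (6.626 × 10^-34 J·s) / (8.64 × 10^-10 m × 9.63 × 10^6 m/s)
m = 7.96 × 10^-32 kg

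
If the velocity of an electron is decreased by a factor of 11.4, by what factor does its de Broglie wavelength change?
The wavelength increases by a factor of 11.4.

From λ = h/(mv), the wavelength is inversely proportional to velocity:

λ ∝ 1/v

If v → v/11.4, then λ → 11.4λ

When velocity is decreased by a factor of 11.4, the wavelength increases by a factor of 11.4.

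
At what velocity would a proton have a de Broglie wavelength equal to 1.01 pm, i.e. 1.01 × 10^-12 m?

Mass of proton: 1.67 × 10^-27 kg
3.93 × 10^5 m/s

From λ = h/(mv), solve for v:

v = h/(mλ)
v = (6.626 × 10^-34 J·s) / (1.67 × 10^-27 kg × 1.01 × 10^-12 m)
v = 3.93 × 10^5 m/s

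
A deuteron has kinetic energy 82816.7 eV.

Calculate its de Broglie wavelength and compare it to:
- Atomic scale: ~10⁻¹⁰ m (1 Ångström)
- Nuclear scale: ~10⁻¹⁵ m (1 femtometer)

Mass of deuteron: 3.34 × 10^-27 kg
λ = 7.04 × 10^-14 m, which is between nuclear and atomic scales.

Using λ = h/√(2mKE):

KE = 82816.7 eV = 1.327 × 10^-14 J

λ = h/√(2mKE)
λ = (6.626 × 10^-34 J·s) / √(2 × 3.34 × 10^-27 kg × 1.327 × 10^-14 J)
λ = 7.04 × 10^-14 m

Comparison:
- Atomic scale (10⁻¹⁰ m): λ is 0.0007× this size
- Nuclear scale (10⁻¹⁵ m): λ is 70× this size

The wavelength is between nuclear and atomic scales.

This wavelength is appropriate for probing atomic structure but too large for nuclear physics experiments.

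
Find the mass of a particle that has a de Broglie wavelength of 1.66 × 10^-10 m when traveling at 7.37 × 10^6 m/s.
5.42 × 10^-31 kg

From the de Broglie relation λ = h/(mv), we solve for m:

m = h/(λv)
m = (6.626 × 10^-34 J·s) / (1.66 × 10^-10 m × 7.37 × 10^6 m/s)
m = 5.42 × 10^-31 kg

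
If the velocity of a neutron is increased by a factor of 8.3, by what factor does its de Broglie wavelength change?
The wavelength decreases by a factor of 8.3.

From λ = h/(mv), the wavelength is inversely proportional to velocity:

λ ∝ 1/v

If v → 8.3v, then λ → λ/8.3

When velocity is increased by a factor of 8.3, the wavelength decreases by a factor of 8.3.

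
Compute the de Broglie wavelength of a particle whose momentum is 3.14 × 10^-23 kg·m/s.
2.11 × 10^-11 m

Using the de Broglie relation λ = h/p:

λ = h/p
λ = (6.626 × 10^-34 J·s) / (3.14 × 10^-23 kg·m/s)
λ = 2.11 × 10^-11 m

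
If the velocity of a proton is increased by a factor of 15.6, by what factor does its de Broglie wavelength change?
The wavelength decreases by a factor of 15.6.

From λ = h/(mv), the wavelength is inversely proportional to velocity:

λ ∝ 1/v

If v → 15.6v, then λ → λ/15.6

When velocity is increased by a factor of 15.6, the wavelength decreases by a factor of 15.6.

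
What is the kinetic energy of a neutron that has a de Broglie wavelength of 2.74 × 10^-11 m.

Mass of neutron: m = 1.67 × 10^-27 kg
1.75 × 10^-19 J (or 1.09 eV)

From λ = h/√(2mKE), we solve for KE:

λ² = h²/(2mKE)
KE = h²/(2mλ²)
KE = (6.626 × 10^-34 J·s)² / (2 × 1.67 × 10^-27 kg × (2.74 × 10^-11 m)²)
KE = 1.75 × 10^-19 J
KE = 1.09 eV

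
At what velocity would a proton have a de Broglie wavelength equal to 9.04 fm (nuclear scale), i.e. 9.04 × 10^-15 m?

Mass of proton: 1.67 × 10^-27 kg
4.39 × 10^7 m/s

From λ = h/(mv), solve for v:

v = h/(mλ)
v = (6.626 × 10^-34 J·s) / (1.67 × 10^-27 kg × 9.04 × 10^-15 m)
v = 4.39 × 10^7 m/s

Note: This velocity is 14.6% of the speed of light, so relativistic corrections would be needed for a more accurate calculation.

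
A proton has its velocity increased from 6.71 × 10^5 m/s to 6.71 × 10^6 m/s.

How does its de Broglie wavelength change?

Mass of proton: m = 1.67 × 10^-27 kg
The wavelength decreases by a factor of 10.

Using λ = h/(mv):

Initial wavelength: λ₁ = h/(mv₁) = 5.91 × 10^-13 m
Final wavelength: λ₂ = h/(mv₂) = 5.91 × 10^-14 m

Since λ ∝ 1/v, when velocity increases by a factor of 10, the wavelength decreases by a factor of 10.

λ₂/λ₁ = v₁/v₂ = 1/10

The wavelength decreases by a factor of 10.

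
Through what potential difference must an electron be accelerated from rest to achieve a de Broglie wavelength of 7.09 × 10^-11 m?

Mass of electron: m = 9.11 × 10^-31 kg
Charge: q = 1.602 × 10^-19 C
299 V

From λ = h/√(2mqV), we solve for V:

λ² = h²/(2mqV)
V = h²/(2mqλ²)
V = (6.626 × 10^-34 J·s)² / (2 × 9.11 × 10^-31 kg × 1.602 × 10^-19 C × (7.09 × 10^-11 m)²)
V = 299 V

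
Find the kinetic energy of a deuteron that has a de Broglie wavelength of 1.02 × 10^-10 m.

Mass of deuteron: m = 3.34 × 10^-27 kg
6.32 × 10^-21 J (or 0.0394 eV)

From λ = h/√(2mKE), we solve for KE:

λ² = h²/(2mKE)
KE = h²/(2mλ²)
KE = (6.626 × 10^-34 J·s)² / (2 × 3.34 × 10^-27 kg × (1.02 × 10^-10 m)²)
KE = 6.32 × 10^-21 J
KE = 0.0394 eV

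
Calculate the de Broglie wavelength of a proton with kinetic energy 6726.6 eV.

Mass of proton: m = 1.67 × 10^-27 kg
3.49 × 10^-13 m

Using λ = h/√(2mKE):

First convert KE to Joules: KE = 6726.6 eV = 1.078 × 10^-15 J

λ = h/√(2mKE)
λ = (6.626 × 10^-34 J·s) / √(2 × 1.67 × 10^-27 kg × 1.078 × 10^-15 J)
λ = 3.49 × 10^-13 m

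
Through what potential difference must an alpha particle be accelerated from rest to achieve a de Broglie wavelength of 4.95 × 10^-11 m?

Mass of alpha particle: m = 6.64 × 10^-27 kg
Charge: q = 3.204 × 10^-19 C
4.21 × 10^-2 V

From λ = h/√(2mqV), we solve for V:

λ² = h²/(2mqV)
V = h²/(2mqλ²)
V = (6.626 × 10^-34 J·s)² / (2 × 6.64 × 10^-27 kg × 3.204 × 10^-19 C × (4.95 × 10^-11 m)²)
V = 4.21 × 10^-2 V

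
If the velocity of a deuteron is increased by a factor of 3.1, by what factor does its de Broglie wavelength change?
The wavelength decreases by a factor of 3.1.

From λ = h/(mv), the wavelength is inversely proportional to velocity:

λ ∝ 1/v

If v → 3.1v, then λ → λ/3.1

When velocity is increased by a factor of 3.1, the wavelength decreases by a factor of 3.1.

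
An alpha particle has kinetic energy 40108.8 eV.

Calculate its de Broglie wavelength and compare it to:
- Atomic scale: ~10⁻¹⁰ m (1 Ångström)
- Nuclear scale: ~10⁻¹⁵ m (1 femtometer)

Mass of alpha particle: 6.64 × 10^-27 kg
λ = 7.17 × 10^-14 m, which is between nuclear and atomic scales.

Using λ = h/√(2mKE):

KE = 40108.8 eV = 6.426 × 10^-15 J

λ = h/√(2mKE)
λ = (6.626 × 10^-34 J·s) / √(2 × 6.64 × 10^-27 kg × 6.426 × 10^-15 J)
λ = 7.17 × 10^-14 m

Comparison:
- Atomic scale (10⁻¹⁰ m): λ is 0.00072× this size
- Nuclear scale (10⁻¹⁵ m): λ is 72× this size

The wavelength is between nuclear and atomic scales.

This wavelength is appropriate for probing atomic structure but too large for nuclear physics experiments.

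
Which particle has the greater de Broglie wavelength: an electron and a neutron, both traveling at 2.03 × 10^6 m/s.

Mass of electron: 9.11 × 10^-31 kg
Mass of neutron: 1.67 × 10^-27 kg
The electron has the longer wavelength.

Using λ = h/(mv), since both particles have the same velocity, the wavelength depends only on mass.

For electron: λ₁ = h/(m₁v) = 3.58 × 10^-10 m
For neutron: λ₂ = h/(m₂v) = 1.95 × 10^-13 m

Since λ ∝ 1/m at constant velocity, the lighter particle has the longer wavelength.

The electron has the longer de Broglie wavelength.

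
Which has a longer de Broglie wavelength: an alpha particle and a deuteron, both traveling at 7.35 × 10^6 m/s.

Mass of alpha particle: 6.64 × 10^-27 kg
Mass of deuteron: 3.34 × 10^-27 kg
The deuteron has the longer wavelength.

Using λ = h/(mv), since both particles have the same velocity, the wavelength depends only on mass.

For alpha particle: λ₁ = h/(m₁v) = 1.36 × 10^-14 m
For deuteron: λ₂ = h/(m₂v) = 2.70 × 10^-14 m

Since λ ∝ 1/m at constant velocity, the lighter particle has the longer wavelength.

The deuteron has the longer de Broglie wavelength.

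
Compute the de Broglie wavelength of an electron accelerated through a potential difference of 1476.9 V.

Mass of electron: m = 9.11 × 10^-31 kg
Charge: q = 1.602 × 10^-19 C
3.19 × 10^-11 m

When a particle is accelerated through voltage V, it gains kinetic energy KE = qV.

The de Broglie wavelength is then λ = h/√(2mqV):

λ = h/√(2mqV)
λ = (6.626 × 10^-34 J·s) / √(2 × 9.11 × 10^-31 kg × 1.602 × 10^-19 C × 1476.9 V)
λ = 3.19 × 10^-11 m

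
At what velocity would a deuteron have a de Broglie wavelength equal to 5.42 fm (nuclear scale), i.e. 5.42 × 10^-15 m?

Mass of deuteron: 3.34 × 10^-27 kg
3.66 × 10^7 m/s

From λ = h/(mv), solve for v:

v = h/(mλ)
v = (6.626 × 10^-34 J·s) / (3.34 × 10^-27 kg × 5.42 × 10^-15 m)
v = 3.66 × 10^7 m/s

Note: This velocity is 12.2% of the speed of light, so relativistic corrections would be needed for a more accurate calculation.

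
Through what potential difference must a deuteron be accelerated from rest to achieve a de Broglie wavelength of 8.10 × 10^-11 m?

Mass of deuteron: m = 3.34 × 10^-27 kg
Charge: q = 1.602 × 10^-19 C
6.25 × 10^-2 V

From λ = h/√(2mqV), we solve for V:

λ² = h²/(2mqV)
V = h²/(2mqλ²)
V = (6.626 × 10^-34 J·s)² / (2 × 3.34 × 10^-27 kg × 1.602 × 10^-19 C × (8.10 × 10^-11 m)²)
V = 6.25 × 10^-2 V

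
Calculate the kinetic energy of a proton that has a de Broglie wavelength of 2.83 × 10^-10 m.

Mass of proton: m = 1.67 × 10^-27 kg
1.64 × 10^-21 J (or 0.0102 eV)

From λ = h/√(2mKE), we solve for KE:

λ² = h²/(2mKE)
KE = h²/(2mλ²)
KE = (6.626 × 10^-34 J·s)² / (2 × 1.67 × 10^-27 kg × (2.83 × 10^-10 m)²)
KE = 1.64 × 10^-21 J
KE = 0.0102 eV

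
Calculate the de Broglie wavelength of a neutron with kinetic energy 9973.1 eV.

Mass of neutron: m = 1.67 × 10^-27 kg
2.87 × 10^-13 m

Using λ = h/√(2mKE):

First convert KE to Joules: KE = 9973.1 eV = 1.598 × 10^-15 J

λ = h/√(2mKE)
λ = (6.626 × 10^-34 J·s) / √(2 × 1.67 × 10^-27 kg × 1.598 × 10^-15 J)
λ = 2.87 × 10^-13 m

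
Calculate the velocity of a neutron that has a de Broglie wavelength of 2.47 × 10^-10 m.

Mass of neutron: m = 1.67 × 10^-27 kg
1.61 × 10^3 m/s

From the de Broglie relation λ = h/(mv), we solve for v:

v = h/(mλ)
v = (6.626 × 10^-34 J·s) / (1.67 × 10^-27 kg × 2.47 × 10^-10 m)
v = 1.61 × 10^3 m/s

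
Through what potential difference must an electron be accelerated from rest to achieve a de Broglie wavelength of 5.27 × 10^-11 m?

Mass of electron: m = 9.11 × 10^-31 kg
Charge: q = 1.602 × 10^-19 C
542 V

From λ = h/√(2mqV), we solve for V:

λ² = h²/(2mqV)
V = h²/(2mqλ²)
V = (6.626 × 10^-34 J·s)² / (2 × 9.11 × 10^-31 kg × 1.602 × 10^-19 C × (5.27 × 10^-11 m)²)
V = 542 V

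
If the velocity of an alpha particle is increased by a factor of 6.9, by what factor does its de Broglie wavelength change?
The wavelength decreases by a factor of 6.9.

From λ = h/(mv), the wavelength is inversely proportional to velocity:

λ ∝ 1/v

If v → 6.9v, then λ → λ/6.9

When velocity is increased by a factor of 6.9, the wavelength decreases by a factor of 6.9.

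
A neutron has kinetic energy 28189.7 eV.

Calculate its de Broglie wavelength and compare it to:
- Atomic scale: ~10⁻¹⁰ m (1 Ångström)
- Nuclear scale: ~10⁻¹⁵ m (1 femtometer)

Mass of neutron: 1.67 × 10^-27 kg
λ = 1.71 × 10^-13 m, which is between nuclear and atomic scales.

Using λ = h/√(2mKE):

KE = 28189.7 eV = 4.516 × 10^-15 J

λ = h/√(2mKE)
λ = (6.626 × 10^-34 J·s) / √(2 × 1.67 × 10^-27 kg × 4.516 × 10^-15 J)
λ = 1.71 × 10^-13 m

Comparison:
- Atomic scale (10⁻¹⁰ m): λ is 0.0017× this size
- Nuclear scale (10⁻¹⁵ m): λ is 1.7e+02× this size

The wavelength is between nuclear and atomic scales.

This wavelength is appropriate for probing atomic structure but too large for nuclear physics experiments.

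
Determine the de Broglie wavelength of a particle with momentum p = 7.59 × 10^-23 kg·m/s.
8.73 × 10^-12 m

Using the de Broglie relation λ = h/p:

λ = h/p
λ = (6.626 × 10^-34 J·s) / (7.59 × 10^-23 kg·m/s)
λ = 8.73 × 10^-12 m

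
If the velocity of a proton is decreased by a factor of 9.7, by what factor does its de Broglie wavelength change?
The wavelength increases by a factor of 9.7.

From λ = h/(mv), the wavelength is inversely proportional to velocity:

λ ∝ 1/v

If v → v/9.7, then λ → 9.7λ

When velocity is decreased by a factor of 9.7, the wavelength increases by a factor of 9.7.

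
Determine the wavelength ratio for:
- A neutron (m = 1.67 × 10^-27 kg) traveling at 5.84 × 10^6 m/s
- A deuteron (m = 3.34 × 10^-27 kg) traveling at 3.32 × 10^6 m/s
λ₁/λ₂ = 1.14

Using λ = h/(mv):

λ₁ = h/(m₁v₁) = 6.79 × 10^-14 m
λ₂ = h/(m₂v₂) = 5.98 × 10^-14 m

Ratio λ₁/λ₂ = (m₂v₂)/(m₁v₁)
         = (3.34 × 10^-27 kg × 3.32 × 10^6 m/s) / (1.67 × 10^-27 kg × 5.84 × 10^6 m/s)
         = 1.14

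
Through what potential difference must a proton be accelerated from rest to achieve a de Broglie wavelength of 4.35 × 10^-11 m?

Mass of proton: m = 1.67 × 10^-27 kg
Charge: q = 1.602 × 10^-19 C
4.34 × 10^-1 V

From λ = h/√(2mqV), we solve for V:

λ² = h²/(2mqV)
V = h²/(2mqλ²)
V = (6.626 × 10^-34 J·s)² / (2 × 1.67 × 10^-27 kg × 1.602 × 10^-19 C × (4.35 × 10^-11 m)²)
V = 4.34 × 10^-1 V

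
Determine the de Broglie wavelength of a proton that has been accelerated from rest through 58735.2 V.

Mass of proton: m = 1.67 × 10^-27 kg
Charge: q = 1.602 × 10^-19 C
1.18 × 10^-13 m

When a particle is accelerated through voltage V, it gains kinetic energy KE = qV.

The de Broglie wavelength is then λ = h/√(2mqV):

λ = h/√(2mqV)
λ = (6.626 × 10^-34 J·s) / √(2 × 1.67 × 10^-27 kg × 1.602 × 10^-19 C × 58735.2 V)
λ = 1.18 × 10^-13 m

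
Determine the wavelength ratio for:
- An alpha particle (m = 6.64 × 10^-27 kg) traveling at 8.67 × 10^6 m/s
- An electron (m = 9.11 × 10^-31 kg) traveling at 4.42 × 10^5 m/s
λ₁/λ₂ = 6.99 × 10^-6

Using λ = h/(mv):

λ₁ = h/(m₁v₁) = 1.15 × 10^-14 m
λ₂ = h/(m₂v₂) = 1.65 × 10^-9 m

Ratio λ₁/λ₂ = (m₂v₂)/(m₁v₁)
         = (9.11 × 10^-31 kg × 4.42 × 10^5 m/s) / (6.64 × 10^-27 kg × 8.67 × 10^6 m/s)
         = 6.99 × 10^-6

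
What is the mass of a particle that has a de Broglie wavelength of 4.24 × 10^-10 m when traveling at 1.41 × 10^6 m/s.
1.11 × 10^-30 kg

From the de Broglie relation λ = h/(mv), we solve for m:

m = h/(λv)
m = (6.626 × 10^-34 J·s) / (4.24 × 10^-10 m × 1.41 × 10^6 m/s)
m = 1.11 × 10^-30 kg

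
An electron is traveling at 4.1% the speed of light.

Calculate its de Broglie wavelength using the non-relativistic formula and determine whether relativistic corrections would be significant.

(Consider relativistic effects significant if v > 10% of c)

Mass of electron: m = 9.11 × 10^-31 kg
No, relativistic corrections are not needed.

Using the non-relativistic de Broglie formula λ = h/(mv):

v = 4.1% × c = 1.229 × 10^7 m/s

λ = h/(mv)
λ = (6.626 × 10^-34 J·s) / (9.11 × 10^-31 kg × 1.229 × 10^7 m/s)
λ = 5.92 × 10^-11 m

Since v = 4.1% of c < 10% of c, relativistic corrections are NOT significant and this non-relativistic result is a good approximation.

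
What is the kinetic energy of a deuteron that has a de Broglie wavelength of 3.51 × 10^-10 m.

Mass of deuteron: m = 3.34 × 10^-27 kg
5.33 × 10^-22 J (or 3.33 × 10^-3 eV)

From λ = h/√(2mKE), we solve for KE:

λ² = h²/(2mKE)
KE = h²/(2mλ²)
KE = (6.626 × 10^-34 J·s)² / (2 × 3.34 × 10^-27 kg × (3.51 × 10^-10 m)²)
KE = 5.33 × 10^-22 J
KE = 3.33 × 10^-3 eV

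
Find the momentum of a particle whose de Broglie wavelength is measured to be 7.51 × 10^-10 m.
8.82 × 10^-25 kg·m/s

From the de Broglie relation λ = h/p, we solve for p:

p = h/λ
p = (6.626 × 10^-34 J·s) / (7.51 × 10^-10 m)
p = 8.82 × 10^-25 kg·m/s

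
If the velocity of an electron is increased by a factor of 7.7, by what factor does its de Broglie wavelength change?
The wavelength decreases by a factor of 7.7.

From λ = h/(mv), the wavelength is inversely proportional to velocity:

λ ∝ 1/v

If v → 7.7v, then λ → λ/7.7

When velocity is increased by a factor of 7.7, the wavelength decreases by a factor of 7.7.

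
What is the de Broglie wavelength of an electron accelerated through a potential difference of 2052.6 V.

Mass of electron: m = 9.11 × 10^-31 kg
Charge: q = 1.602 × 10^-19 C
2.71 × 10^-11 m

When a particle is accelerated through voltage V, it gains kinetic energy KE = qV.

The de Broglie wavelength is then λ = h/√(2mqV):

λ = h/√(2mqV)
λ = (6.626 × 10^-34 J·s) / √(2 × 9.11 × 10^-31 kg × 1.602 × 10^-19 C × 2052.6 V)
λ = 2.71 × 10^-11 m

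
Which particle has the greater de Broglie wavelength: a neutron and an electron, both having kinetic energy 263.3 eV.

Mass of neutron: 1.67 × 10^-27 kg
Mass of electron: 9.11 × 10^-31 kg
The electron has the longer wavelength.

Using λ = h/√(2mKE):

For neutron: λ₁ = h/√(2m₁KE) = 1.77 × 10^-12 m
For electron: λ₂ = h/√(2m₂KE) = 7.56 × 10^-11 m

Since λ ∝ 1/√m at constant kinetic energy, the lighter particle has the longer wavelength.

The electron has the longer de Broglie wavelength.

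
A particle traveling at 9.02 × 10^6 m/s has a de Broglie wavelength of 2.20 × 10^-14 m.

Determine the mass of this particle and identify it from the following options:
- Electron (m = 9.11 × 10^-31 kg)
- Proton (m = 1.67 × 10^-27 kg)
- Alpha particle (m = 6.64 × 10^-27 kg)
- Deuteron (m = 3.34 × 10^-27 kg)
The particle is a deuteron.

From λ = h/(mv), solve for mass:

m = h/(λv)
m = (6.626 × 10^-34 J·s) / (2.20 × 10^-14 m × 9.02 × 10^6 m/s)
m = 3.34 × 10^-27 kg

Comparing with the listed masses, this is closest to a deuteron.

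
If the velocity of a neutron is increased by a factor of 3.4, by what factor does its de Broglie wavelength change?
The wavelength decreases by a factor of 3.4.

From λ = h/(mv), the wavelength is inversely proportional to velocity:

λ ∝ 1/v

If v → 3.4v, then λ → λ/3.4

When velocity is increased by a factor of 3.4, the wavelength decreases by a factor of 3.4.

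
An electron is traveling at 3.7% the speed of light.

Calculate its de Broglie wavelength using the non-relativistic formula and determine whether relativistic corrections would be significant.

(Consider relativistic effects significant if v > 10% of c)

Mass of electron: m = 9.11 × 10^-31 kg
No, relativistic corrections are not needed.

Using the non-relativistic de Broglie formula λ = h/(mv):

v = 3.7% × c = 1.109 × 10^7 m/s

λ = h/(mv)
λ = (6.626 × 10^-34 J·s) / (9.11 × 10^-31 kg × 1.109 × 10^7 m/s)
λ = 6.56 × 10^-11 m

Since v = 3.7% of c < 10% of c, relativistic corrections are NOT significant and this non-relativistic result is a good approximation.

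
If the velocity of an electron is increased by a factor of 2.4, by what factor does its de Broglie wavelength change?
The wavelength decreases by a factor of 2.4.

From λ = h/(mv), the wavelength is inversely proportional to velocity:

λ ∝ 1/v

If v → 2.4v, then λ → λ/2.4

When velocity is increased by a factor of 2.4, the wavelength decreases by a factor of 2.4.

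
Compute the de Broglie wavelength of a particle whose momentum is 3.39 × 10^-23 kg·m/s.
1.95 × 10^-11 m

Using the de Broglie relation λ = h/p:

λ = h/p
λ = (6.626 × 10^-34 J·s) / (3.39 × 10^-23 kg·m/s)
λ = 1.95 × 10^-11 m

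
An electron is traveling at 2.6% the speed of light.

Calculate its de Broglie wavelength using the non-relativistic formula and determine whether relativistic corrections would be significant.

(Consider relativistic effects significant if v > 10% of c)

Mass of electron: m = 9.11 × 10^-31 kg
No, relativistic corrections are not needed.

Using the non-relativistic de Broglie formula λ = h/(mv):

v = 2.6% × c = 7.795 × 10^6 m/s

λ = h/(mv)
λ = (6.626 × 10^-34 J·s) / (9.11 × 10^-31 kg × 7.795 × 10^6 m/s)
λ = 9.33 × 10^-11 m

Since v = 2.6% of c < 10% of c, relativistic corrections are NOT significant and this non-relativistic result is a good approximation.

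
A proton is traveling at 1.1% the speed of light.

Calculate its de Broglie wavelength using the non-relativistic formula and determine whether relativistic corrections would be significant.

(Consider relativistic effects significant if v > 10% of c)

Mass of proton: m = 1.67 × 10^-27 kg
No, relativistic corrections are not needed.

Using the non-relativistic de Broglie formula λ = h/(mv):

v = 1.1% × c = 3.298 × 10^6 m/s

λ = h/(mv)
λ = (6.626 × 10^-34 J·s) / (1.67 × 10^-27 kg × 3.298 × 10^6 m/s)
λ = 1.20 × 10^-13 m

Since v = 1.1% of c < 10% of c, relativistic corrections are NOT significant and this non-relativistic result is a good approximation.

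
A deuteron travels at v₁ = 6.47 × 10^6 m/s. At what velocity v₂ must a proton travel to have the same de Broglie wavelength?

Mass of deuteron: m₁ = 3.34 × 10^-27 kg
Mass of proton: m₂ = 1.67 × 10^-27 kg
v₂ = 1.29 × 10^7 m/s

For equal de Broglie wavelengths: λ₁ = λ₂

h/(m₁v₁) = h/(m₂v₂)
m₁v₁ = m₂v₂
v₂ = v₁ · (m₁/m₂)

v₂ = 6.47 × 10^6 m/s × (3.34 × 10^-27 kg / 1.67 × 10^-27 kg)
v₂ = 1.29 × 10^7 m/s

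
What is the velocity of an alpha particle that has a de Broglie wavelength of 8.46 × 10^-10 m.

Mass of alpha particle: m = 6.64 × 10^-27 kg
1.18 × 10^2 m/s

From the de Broglie relation λ = h/(mv), we solve for v:

v = h/(mλ)
v = (6.626 × 10^-34 J·s) / (6.64 × 10^-27 kg × 8.46 × 10^-10 m)
v = 1.18 × 10^2 m/s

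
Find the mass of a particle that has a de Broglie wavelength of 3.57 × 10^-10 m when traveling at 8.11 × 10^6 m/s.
2.29 × 10^-31 kg

From the de Broglie relation λ = h/(mv), we solve for m:

m = h/(λv)
m = (6.626 × 10^-34 J·s) / (3.57 × 10^-10 m × 8.11 × 10^6 m/s)
m = 2.29 × 10^-31 kg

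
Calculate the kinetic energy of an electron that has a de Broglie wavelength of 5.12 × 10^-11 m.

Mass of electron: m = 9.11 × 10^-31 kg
9.19 × 10^-17 J (or 574 eV)

From λ = h/√(2mKE), we solve for KE:

λ² = h²/(2mKE)
KE = h²/(2mλ²)
KE = (6.626 × 10^-34 J·s)² / (2 × 9.11 × 10^-31 kg × (5.12 × 10^-11 m)²)
KE = 9.19 × 10^-17 J
KE = 574 eV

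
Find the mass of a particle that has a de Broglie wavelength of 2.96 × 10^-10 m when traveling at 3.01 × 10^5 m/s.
7.44 × 10^-30 kg

From the de Broglie relation λ = h/(mv), we solve for m:

m = h/(λv)
m = (6.626 × 10^-34 J·s) / (2.96 × 10^-10 m × 3.01 × 10^5 m/s)
m = 7.44 × 10^-30 kg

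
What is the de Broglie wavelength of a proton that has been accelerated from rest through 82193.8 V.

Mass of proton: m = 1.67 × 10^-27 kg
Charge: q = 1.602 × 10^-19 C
9.99 × 10^-14 m

When a particle is accelerated through voltage V, it gains kinetic energy KE = qV.

The de Broglie wavelength is then λ = h/√(2mqV):

λ = h/√(2mqV)
λ = (6.626 × 10^-34 J·s) / √(2 × 1.67 × 10^-27 kg × 1.602 × 10^-19 C × 82193.8 V)
λ = 9.99 × 10^-14 m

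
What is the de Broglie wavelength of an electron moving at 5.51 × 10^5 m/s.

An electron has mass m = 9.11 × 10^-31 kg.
1.32 × 10^-9 m

Using the de Broglie relation λ = h/(mv):

λ = h/(mv)
λ = (6.626 × 10^-34 J·s) / (9.11 × 10^-31 kg × 5.51 × 10^5 m/s)
λ = 1.32 × 10^-9 m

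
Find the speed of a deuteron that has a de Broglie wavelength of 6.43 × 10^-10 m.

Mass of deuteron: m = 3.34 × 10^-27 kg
3.09 × 10^2 m/s

From the de Broglie relation λ = h/(mv), we solve for v:

v = h/(mλ)
v = (6.626 × 10^-34 J·s) / (3.34 × 10^-27 kg × 6.43 × 10^-10 m)
v = 3.09 × 10^2 m/s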